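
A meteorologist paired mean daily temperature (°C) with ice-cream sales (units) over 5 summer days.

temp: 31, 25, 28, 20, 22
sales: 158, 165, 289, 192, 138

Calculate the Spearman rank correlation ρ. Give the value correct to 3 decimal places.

Rank temp: 5, 3, 4, 1, 2
Rank sales: 2, 3, 5, 4, 1
d = rank(temp) − rank(sales): 3, 0, -1, -3, 1; Σd² = 20
ρ = 1 − 6Σd² / [n(n²−1)] = 1 − 6×20 / (5×24) = 1 − 120/120 ≈ 0.000

0.000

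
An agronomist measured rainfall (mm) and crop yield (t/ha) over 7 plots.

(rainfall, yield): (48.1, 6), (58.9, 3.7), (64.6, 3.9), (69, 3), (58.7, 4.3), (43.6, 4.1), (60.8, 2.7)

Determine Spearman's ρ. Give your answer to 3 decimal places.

Rank rainfall: 2, 4, 6, 7, 3, 1, 5
Rank yield: 7, 3, 4, 2, 6, 5, 1
d = rank(rainfall) − rank(yield): -5, 1, 2, 5, -3, -4, 4; Σd² = 96
ρ = 1 − 6Σd² / [n(n²−1)] = 1 − 6×96 / (7×48) = 1 − 576/336 ≈ -0.714

-0.714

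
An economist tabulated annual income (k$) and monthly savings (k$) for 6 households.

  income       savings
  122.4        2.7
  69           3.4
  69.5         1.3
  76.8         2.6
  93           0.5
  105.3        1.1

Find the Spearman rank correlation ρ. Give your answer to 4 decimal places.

Rank income: 6, 1, 2, 3, 4, 5
Rank savings: 5, 6, 3, 4, 1, 2
d = rank(income) − rank(savings): 1, -5, -1, -1, 3, 3; Σd² = 46
ρ = 1 − 6Σd² / [n(n²−1)] = 1 − 6×46 / (6×35) = 1 − 276/210 ≈ -0.3143

-0.3143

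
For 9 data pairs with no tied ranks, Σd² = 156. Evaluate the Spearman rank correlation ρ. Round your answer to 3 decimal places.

-0.300

ρ = 1 − 6Σd² / [n(n²−1)] = 1 − 6×156 / (9×80)
  = 1 − 936/720 = 1 − 1.3000 ≈ -0.300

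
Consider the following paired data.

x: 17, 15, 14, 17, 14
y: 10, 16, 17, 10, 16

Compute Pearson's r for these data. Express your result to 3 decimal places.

n = 5, Σx = 77, Σy = 69, Σx² = 1195, Σy² = 1001, Σxy = 1042
nΣxy − ΣxΣy = 5210 − 5313 = -103
nΣx² − (Σx)² = 5975 − 5929 = 46; nΣy² − (Σy)² = 5005 − 4761 = 244
r = -103 / √(46 × 244) = -103 / 105.9434 ≈ -0.972

-0.972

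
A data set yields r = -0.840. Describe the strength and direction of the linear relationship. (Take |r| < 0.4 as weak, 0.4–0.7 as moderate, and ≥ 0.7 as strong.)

r = -0.840 < 0 so the relationship is negative.
|r| = 0.840, which falls in the strong range.

strong negative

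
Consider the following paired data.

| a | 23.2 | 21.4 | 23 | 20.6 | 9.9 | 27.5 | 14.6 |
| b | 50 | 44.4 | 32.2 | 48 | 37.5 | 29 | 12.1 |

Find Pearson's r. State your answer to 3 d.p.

n = 7, Σa = 140.2, Σb = 253.2, Σa² = 3016.98, Σb² = 10205.86, Σab = 5184.97
nΣab − ΣaΣb = 36294.79 − 35498.64 = 796.15
nΣa² − (Σa)² = 21118.86 − 19656.04 = 1462.82; nΣb² − (Σb)² = 71441.02 − 64110.24 = 7330.78
r = 796.15 / √(1462.82 × 7330.78) = 796.15 / 3274.6926 ≈ 0.243

0.243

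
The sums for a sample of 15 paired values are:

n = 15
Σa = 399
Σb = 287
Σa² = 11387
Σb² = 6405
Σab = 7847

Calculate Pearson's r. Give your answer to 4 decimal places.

r = (nΣab − ΣaΣb) / √[(nΣa² − (Σa)²)(nΣb² − (Σb)²)]
Numerator: 15×7847 − 399×287 = 3192
Denominator: √[(170805 − 159201)(96075 − 82369)] = √[11604 × 13706] = 12611.2816
r = 3192 / 12611.2816 ≈ 0.2531

0.2531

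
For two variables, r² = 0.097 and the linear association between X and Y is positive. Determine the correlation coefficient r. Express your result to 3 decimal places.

0.311

|r| = √0.097 = 0.311
The association is positive, so r = 0.311.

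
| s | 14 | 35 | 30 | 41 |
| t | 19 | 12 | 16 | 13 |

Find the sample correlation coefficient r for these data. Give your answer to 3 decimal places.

-0.920

n = 4, Σs = 120, Σt = 60, Σs² = 4002, Σt² = 930, Σst = 1699
nΣst − ΣsΣt = 6796 − 7200 = -404
nΣs² − (Σs)² = 16008 − 14400 = 1608; nΣt² − (Σt)² = 3720 − 3600 = 120
r = -404 / √(1608 × 120) = -404 / 439.2721 ≈ -0.920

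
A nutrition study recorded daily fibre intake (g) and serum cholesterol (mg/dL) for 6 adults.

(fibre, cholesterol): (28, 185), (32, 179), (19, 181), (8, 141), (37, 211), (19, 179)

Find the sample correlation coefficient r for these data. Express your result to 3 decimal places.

0.880

n = 6, Σx = 143, Σy = 1076, Σx² = 3963, Σy² = 195470, Σxy = 26683
nΣxy − ΣxΣy = 160098 − 153868 = 6230
nΣx² − (Σx)² = 23778 − 20449 = 3329; nΣy² − (Σy)² = 1172820 − 1157776 = 15044
r = 6230 / √(3329 × 15044) = 6230 / 7076.8267 ≈ 0.880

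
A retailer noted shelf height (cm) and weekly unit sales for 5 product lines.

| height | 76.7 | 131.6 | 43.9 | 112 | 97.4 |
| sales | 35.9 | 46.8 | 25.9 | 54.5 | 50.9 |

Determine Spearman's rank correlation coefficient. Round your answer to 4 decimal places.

Rank height: 2, 5, 1, 4, 3
Rank sales: 2, 3, 1, 5, 4
d = rank(height) − rank(sales): 0, 2, 0, -1, -1; Σd² = 6
ρ = 1 − 6Σd² / [n(n²−1)] = 1 − 6×6 / (5×24) = 1 − 36/120 ≈ 0.7000

0.7000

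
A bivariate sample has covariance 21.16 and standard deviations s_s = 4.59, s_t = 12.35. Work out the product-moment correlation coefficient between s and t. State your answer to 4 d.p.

0.3733

r = Cov(s,t) / (s_s · s_t) = 21.16 / (4.59 × 12.35)
  = 21.16 / 56.6865 ≈ 0.3733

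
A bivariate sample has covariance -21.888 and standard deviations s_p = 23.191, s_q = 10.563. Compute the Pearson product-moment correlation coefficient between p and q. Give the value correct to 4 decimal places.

r = Cov(p,q) / (s_p · s_q) = -21.888 / (23.191 × 10.563)
  = -21.888 / 244.9665 ≈ -0.0894

-0.0894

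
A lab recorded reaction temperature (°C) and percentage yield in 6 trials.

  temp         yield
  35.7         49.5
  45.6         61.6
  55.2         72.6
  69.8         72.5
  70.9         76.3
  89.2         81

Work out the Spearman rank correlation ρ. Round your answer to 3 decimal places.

0.943

Rank temp: 1, 2, 3, 4, 5, 6
Rank yield: 1, 2, 4, 3, 5, 6
d = rank(temp) − rank(yield): 0, 0, -1, 1, 0, 0; Σd² = 2
ρ = 1 − 6Σd² / [n(n²−1)] = 1 − 6×2 / (6×35) = 1 − 12/210 ≈ 0.943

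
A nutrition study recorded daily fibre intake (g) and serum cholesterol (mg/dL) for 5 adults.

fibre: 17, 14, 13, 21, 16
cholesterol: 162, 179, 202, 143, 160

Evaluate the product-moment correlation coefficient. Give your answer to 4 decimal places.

n = 5, Σx = 81, Σy = 846, Σx² = 1351, Σy² = 145138, Σxy = 13449
nΣxy − ΣxΣy = 67245 − 68526 = -1281
nΣx² − (Σx)² = 6755 − 6561 = 194; nΣy² − (Σy)² = 725690 − 715716 = 9974
r = -1281 / √(194 × 9974) = -1281 / 1391.0270 ≈ -0.9209

-0.9209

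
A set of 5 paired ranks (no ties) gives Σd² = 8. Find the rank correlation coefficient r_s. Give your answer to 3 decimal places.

0.600

ρ = 1 − 6Σd² / [n(n²−1)] = 1 − 6×8 / (5×24)
  = 1 − 48/120 = 1 − 0.4000 ≈ 0.600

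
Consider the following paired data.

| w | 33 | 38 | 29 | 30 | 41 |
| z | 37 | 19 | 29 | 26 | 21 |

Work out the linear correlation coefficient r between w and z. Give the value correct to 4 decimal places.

-0.6069

n = 5, Σw = 171, Σz = 132, Σw² = 5955, Σz² = 3688, Σwz = 4425
nΣwz − ΣwΣz = 22125 − 22572 = -447
nΣw² − (Σw)² = 29775 − 29241 = 534; nΣz² − (Σz)² = 18440 − 17424 = 1016
r = -447 / √(534 × 1016) = -447 / 736.5759 ≈ -0.6069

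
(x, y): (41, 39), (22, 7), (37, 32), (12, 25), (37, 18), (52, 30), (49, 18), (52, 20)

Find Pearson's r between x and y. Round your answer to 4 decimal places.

n = 8, Σx = 302, Σy = 189, Σx² = 12856, Σy² = 5167, Σxy = 7385
nΣxy − ΣxΣy = 59080 − 57078 = 2002
nΣx² − (Σx)² = 102848 − 91204 = 11644; nΣy² − (Σy)² = 41336 − 35721 = 5615
r = 2002 / √(11644 × 5615) = 2002 / 8085.8556 ≈ 0.2476

0.2476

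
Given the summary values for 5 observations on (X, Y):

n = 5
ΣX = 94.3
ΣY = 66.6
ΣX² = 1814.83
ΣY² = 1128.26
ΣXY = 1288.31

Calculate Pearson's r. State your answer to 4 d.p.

r = (nΣXY − ΣXΣY) / √[(nΣX² − (ΣX)²)(nΣY² − (ΣY)²)]
Numerator: 5×1288.31 − 94.3×66.6 = 161.17
Denominator: √[(9074.15 − 8892.49)(5641.3 − 4435.56)] = √[181.66 × 1205.74] = 468.0115
r = 161.17 / 468.0115 ≈ 0.3444

0.3444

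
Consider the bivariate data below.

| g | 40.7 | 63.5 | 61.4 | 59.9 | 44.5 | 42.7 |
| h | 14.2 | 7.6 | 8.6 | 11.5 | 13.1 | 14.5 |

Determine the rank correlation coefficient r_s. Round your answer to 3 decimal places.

-0.943

Rank g: 1, 6, 5, 4, 3, 2
Rank h: 5, 1, 2, 3, 4, 6
d = rank(g) − rank(h): -4, 5, 3, 1, -1, -4; Σd² = 68
ρ = 1 − 6Σd² / [n(n²−1)] = 1 − 6×68 / (6×35) = 1 − 408/210 ≈ -0.943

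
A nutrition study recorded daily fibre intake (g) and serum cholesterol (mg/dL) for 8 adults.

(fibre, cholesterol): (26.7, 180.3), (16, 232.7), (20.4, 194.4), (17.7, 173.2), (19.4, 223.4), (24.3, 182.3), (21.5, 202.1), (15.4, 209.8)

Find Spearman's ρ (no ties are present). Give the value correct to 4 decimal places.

-0.5238

Rank fibre: 8, 2, 5, 3, 4, 7, 6, 1
Rank cholesterol: 2, 8, 4, 1, 7, 3, 5, 6
d = rank(fibre) − rank(cholesterol): 6, -6, 1, 2, -3, 4, 1, -5; Σd² = 128
ρ = 1 − 6Σd² / [n(n²−1)] = 1 − 6×128 / (8×63) = 1 − 768/504 ≈ -0.5238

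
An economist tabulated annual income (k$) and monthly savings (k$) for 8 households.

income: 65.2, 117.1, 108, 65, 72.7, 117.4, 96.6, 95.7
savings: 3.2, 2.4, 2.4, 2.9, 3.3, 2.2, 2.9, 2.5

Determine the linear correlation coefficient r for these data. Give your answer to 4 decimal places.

-0.8839

n = 8, Σx = 737.7, Σy = 21.8, Σx² = 71410.55, Σy² = 60.56, Σxy = 1954.96
nΣxy − ΣxΣy = 15639.68 − 16081.86 = -442.18
nΣx² − (Σx)² = 571284.4 − 544201.29 = 27083.11; nΣy² − (Σy)² = 484.48 − 475.24 = 9.24
r = -442.18 / √(27083.11 × 9.24) = -442.18 / 500.2479 ≈ -0.8839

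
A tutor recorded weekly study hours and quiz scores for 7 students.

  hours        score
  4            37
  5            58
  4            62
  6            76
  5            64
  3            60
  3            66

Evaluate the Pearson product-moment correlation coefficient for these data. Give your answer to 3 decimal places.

0.343

n = 7, Σx = 30, Σy = 423, Σx² = 136, Σy² = 26405, Σxy = 1840
nΣxy − ΣxΣy = 12880 − 12690 = 190
nΣx² − (Σx)² = 952 − 900 = 52; nΣy² − (Σy)² = 184835 − 178929 = 5906
r = 190 / √(52 × 5906) = 190 / 554.1769 ≈ 0.343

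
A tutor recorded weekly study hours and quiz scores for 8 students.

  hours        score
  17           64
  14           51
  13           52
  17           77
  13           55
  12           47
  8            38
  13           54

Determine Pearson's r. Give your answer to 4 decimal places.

0.9147

n = 8, Σx = 107, Σy = 438, Σx² = 1489, Σy² = 24924, Σxy = 6072
nΣxy − ΣxΣy = 48576 − 46866 = 1710
nΣx² − (Σx)² = 11912 − 11449 = 463; nΣy² − (Σy)² = 199392 − 191844 = 7548
r = 1710 / √(463 × 7548) = 1710 / 1869.4181 ≈ 0.9147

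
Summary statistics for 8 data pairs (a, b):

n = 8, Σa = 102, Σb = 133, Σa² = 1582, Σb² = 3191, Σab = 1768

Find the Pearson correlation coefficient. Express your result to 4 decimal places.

r = (nΣab − ΣaΣb) / √[(nΣa² − (Σa)²)(nΣb² − (Σb)²)]
Numerator: 8×1768 − 102×133 = 578
Denominator: √[(12656 − 10404)(25528 − 17689)] = √[2252 × 7839] = 4201.5983
r = 578 / 4201.5983 ≈ 0.1376

0.1376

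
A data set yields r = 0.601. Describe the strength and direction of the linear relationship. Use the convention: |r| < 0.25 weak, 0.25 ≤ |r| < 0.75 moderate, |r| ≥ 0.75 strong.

moderate positive

r = 0.601 > 0 so the relationship is positive.
|r| = 0.601, which falls in the moderate range.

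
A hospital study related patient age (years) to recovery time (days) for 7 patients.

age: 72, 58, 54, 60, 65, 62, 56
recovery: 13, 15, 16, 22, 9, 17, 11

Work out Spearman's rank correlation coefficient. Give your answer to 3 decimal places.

-0.214

Rank age: 7, 3, 1, 4, 6, 5, 2
Rank recovery: 3, 4, 5, 7, 1, 6, 2
d = rank(age) − rank(recovery): 4, -1, -4, -3, 5, -1, 0; Σd² = 68
ρ = 1 − 6Σd² / [n(n²−1)] = 1 − 6×68 / (7×48) = 1 − 408/336 ≈ -0.214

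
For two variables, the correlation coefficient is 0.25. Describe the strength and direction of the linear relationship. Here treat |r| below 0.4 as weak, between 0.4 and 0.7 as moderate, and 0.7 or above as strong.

r = 0.25 > 0 so the relationship is positive.
|r| = 0.25, which falls in the weak range.

weak positive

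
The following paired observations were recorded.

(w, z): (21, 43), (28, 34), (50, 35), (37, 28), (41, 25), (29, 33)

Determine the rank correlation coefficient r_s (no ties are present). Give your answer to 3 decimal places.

Rank w: 1, 2, 6, 4, 5, 3
Rank z: 6, 4, 5, 2, 1, 3
d = rank(w) − rank(z): -5, -2, 1, 2, 4, 0; Σd² = 50
ρ = 1 − 6Σd² / [n(n²−1)] = 1 − 6×50 / (6×35) = 1 − 300/210 ≈ -0.429

-0.429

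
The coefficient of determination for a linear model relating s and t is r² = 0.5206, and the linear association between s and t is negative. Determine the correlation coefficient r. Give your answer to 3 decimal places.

-0.722

|r| = √0.5206 = 0.722
The association is negative, so r = −0.722.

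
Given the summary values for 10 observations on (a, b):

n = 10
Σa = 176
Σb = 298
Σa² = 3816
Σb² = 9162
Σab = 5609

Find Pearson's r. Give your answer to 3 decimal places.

r = (nΣab − ΣaΣb) / √[(nΣa² − (Σa)²)(nΣb² − (Σb)²)]
Numerator: 10×5609 − 176×298 = 3642
Denominator: √[(38160 − 30976)(91620 − 88804)] = √[7184 × 2816] = 4497.7932
r = 3642 / 4497.7932 ≈ 0.810

0.810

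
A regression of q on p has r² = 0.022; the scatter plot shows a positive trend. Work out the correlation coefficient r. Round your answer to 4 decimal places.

|r| = √0.022 = 0.1483
The association is positive, so r = 0.1483.

0.1483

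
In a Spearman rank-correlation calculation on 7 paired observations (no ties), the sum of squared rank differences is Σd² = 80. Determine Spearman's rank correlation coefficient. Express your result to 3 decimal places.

-0.429

ρ = 1 − 6Σd² / [n(n²−1)] = 1 − 6×80 / (7×48)
  = 1 − 480/336 = 1 − 1.4286 ≈ -0.429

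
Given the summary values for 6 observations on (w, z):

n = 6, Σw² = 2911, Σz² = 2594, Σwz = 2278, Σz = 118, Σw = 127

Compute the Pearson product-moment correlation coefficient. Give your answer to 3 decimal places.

r = (nΣwz − ΣwΣz) / √[(nΣw² − (Σw)²)(nΣz² − (Σz)²)]
Numerator: 6×2278 − 127×118 = -1318
Denominator: √[(17466 − 16129)(15564 − 13924)] = √[1337 × 1640] = 1480.7701
r = -1318 / 1480.7701 ≈ -0.890

-0.890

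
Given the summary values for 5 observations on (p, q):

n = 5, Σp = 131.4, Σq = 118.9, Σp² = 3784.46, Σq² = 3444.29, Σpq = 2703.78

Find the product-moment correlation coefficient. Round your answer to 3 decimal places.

r = (nΣpq − ΣpΣq) / √[(nΣp² − (Σp)²)(nΣq² − (Σq)²)]
Numerator: 5×2703.78 − 131.4×118.9 = -2104.56
Denominator: √[(18922.3 − 17265.96)(17221.45 − 14137.21)] = √[1656.34 × 3084.24] = 2260.2102
r = -2104.56 / 2260.2102 ≈ -0.931

-0.931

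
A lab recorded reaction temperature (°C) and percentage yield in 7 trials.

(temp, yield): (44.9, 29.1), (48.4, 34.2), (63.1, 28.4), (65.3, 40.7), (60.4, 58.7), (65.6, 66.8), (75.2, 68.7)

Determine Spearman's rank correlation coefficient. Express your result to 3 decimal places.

Rank temp: 1, 2, 4, 5, 3, 6, 7
Rank yield: 2, 3, 1, 4, 5, 6, 7
d = rank(temp) − rank(yield): -1, -1, 3, 1, -2, 0, 0; Σd² = 16
ρ = 1 − 6Σd² / [n(n²−1)] = 1 − 6×16 / (7×48) = 1 − 96/336 ≈ 0.714

0.714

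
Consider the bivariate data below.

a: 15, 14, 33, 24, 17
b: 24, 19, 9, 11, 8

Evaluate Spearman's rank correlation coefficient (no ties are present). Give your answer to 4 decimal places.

Rank a: 2, 1, 5, 4, 3
Rank b: 5, 4, 2, 3, 1
d = rank(a) − rank(b): -3, -3, 3, 1, 2; Σd² = 32
ρ = 1 − 6Σd² / [n(n²−1)] = 1 − 6×32 / (5×24) = 1 − 192/120 ≈ -0.6000

-0.6000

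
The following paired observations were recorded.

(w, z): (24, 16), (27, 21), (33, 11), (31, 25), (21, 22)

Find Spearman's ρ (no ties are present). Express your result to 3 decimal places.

-0.300

Rank w: 2, 3, 5, 4, 1
Rank z: 2, 3, 1, 5, 4
d = rank(w) − rank(z): 0, 0, 4, -1, -3; Σd² = 26
ρ = 1 − 6Σd² / [n(n²−1)] = 1 − 6×26 / (5×24) = 1 − 156/120 ≈ -0.300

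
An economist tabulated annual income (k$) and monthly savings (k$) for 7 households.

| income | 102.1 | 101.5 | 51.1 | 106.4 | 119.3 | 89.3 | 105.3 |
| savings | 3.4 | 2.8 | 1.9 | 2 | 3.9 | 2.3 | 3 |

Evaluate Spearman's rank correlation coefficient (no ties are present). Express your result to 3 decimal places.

0.607

Rank income: 4, 3, 1, 6, 7, 2, 5
Rank savings: 6, 4, 1, 2, 7, 3, 5
d = rank(income) − rank(savings): -2, -1, 0, 4, 0, -1, 0; Σd² = 22
ρ = 1 − 6Σd² / [n(n²−1)] = 1 − 6×22 / (7×48) = 1 − 132/336 ≈ 0.607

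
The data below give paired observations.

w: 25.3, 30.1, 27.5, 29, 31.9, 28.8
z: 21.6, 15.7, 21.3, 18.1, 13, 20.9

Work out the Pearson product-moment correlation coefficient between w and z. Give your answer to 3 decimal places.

-0.895

n = 6, Σw = 172.6, Σz = 110.6, Σw² = 4990.4, Σz² = 2100.16, Σwz = 3146.32
nΣwz − ΣwΣz = 18877.92 − 19089.56 = -211.64
nΣw² − (Σw)² = 29942.4 − 29790.76 = 151.64; nΣz² − (Σz)² = 12600.96 − 12232.36 = 368.6
r = -211.64 / √(151.64 × 368.6) = -211.64 / 236.4202 ≈ -0.895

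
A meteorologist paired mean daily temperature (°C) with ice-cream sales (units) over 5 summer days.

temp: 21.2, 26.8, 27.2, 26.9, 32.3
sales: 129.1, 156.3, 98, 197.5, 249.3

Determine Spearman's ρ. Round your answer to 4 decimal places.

0.4000

Rank temp: 1, 2, 4, 3, 5
Rank sales: 2, 3, 1, 4, 5
d = rank(temp) − rank(sales): -1, -1, 3, -1, 0; Σd² = 12
ρ = 1 − 6Σd² / [n(n²−1)] = 1 − 6×12 / (5×24) = 1 − 72/120 ≈ 0.4000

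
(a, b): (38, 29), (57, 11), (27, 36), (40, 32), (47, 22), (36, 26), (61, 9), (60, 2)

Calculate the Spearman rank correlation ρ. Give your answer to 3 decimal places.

-0.881

Rank a: 3, 6, 1, 4, 5, 2, 8, 7
Rank b: 6, 3, 8, 7, 4, 5, 2, 1
d = rank(a) − rank(b): -3, 3, -7, -3, 1, -3, 6, 6; Σd² = 158
ρ = 1 − 6Σd² / [n(n²−1)] = 1 − 6×158 / (8×63) = 1 − 948/504 ≈ -0.881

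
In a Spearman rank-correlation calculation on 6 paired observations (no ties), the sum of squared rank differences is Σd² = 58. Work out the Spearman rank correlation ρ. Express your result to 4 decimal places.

ρ = 1 − 6Σd² / [n(n²−1)] = 1 − 6×58 / (6×35)
  = 1 − 348/210 = 1 − 1.65714 ≈ -0.6571

-0.6571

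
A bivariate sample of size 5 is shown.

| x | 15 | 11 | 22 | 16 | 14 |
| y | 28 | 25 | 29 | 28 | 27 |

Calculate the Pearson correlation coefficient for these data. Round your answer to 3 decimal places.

0.890

n = 5, Σx = 78, Σy = 137, Σx² = 1282, Σy² = 3763, Σxy = 2159
nΣxy − ΣxΣy = 10795 − 10686 = 109
nΣx² − (Σx)² = 6410 − 6084 = 326; nΣy² − (Σy)² = 18815 − 18769 = 46
r = 109 / √(326 × 46) = 109 / 122.4582 ≈ 0.890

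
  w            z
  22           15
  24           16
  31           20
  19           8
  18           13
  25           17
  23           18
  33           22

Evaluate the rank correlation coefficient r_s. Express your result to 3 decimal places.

0.905

Rank w: 3, 5, 7, 2, 1, 6, 4, 8
Rank z: 3, 4, 7, 1, 2, 5, 6, 8
d = rank(w) − rank(z): 0, 1, 0, 1, -1, 1, -2, 0; Σd² = 8
ρ = 1 − 6Σd² / [n(n²−1)] = 1 − 6×8 / (8×63) = 1 − 48/504 ≈ 0.905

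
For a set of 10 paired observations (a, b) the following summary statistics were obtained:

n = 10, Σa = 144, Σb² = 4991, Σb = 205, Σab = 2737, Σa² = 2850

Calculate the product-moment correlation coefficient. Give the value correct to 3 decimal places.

-0.275

r = (nΣab − ΣaΣb) / √[(nΣa² − (Σa)²)(nΣb² − (Σb)²)]
Numerator: 10×2737 − 144×205 = -2150
Denominator: √[(28500 − 20736)(49910 − 42025)] = √[7764 × 7885] = 7824.2661
r = -2150 / 7824.2661 ≈ -0.275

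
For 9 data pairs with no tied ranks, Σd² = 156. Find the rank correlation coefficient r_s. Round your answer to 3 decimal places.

ρ = 1 − 6Σd² / [n(n²−1)] = 1 − 6×156 / (9×80)
  = 1 − 936/720 = 1 − 1.3000 ≈ -0.300

-0.300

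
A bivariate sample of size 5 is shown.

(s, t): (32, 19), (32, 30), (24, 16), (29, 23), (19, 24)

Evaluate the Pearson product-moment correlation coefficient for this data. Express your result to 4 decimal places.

0.2387

n = 5, Σs = 136, Σt = 112, Σs² = 3826, Σt² = 2622, Σst = 3075
nΣst − ΣsΣt = 15375 − 15232 = 143
nΣs² − (Σs)² = 19130 − 18496 = 634; nΣt² − (Σt)² = 13110 − 12544 = 566
r = 143 / √(634 × 566) = 143 / 599.0359 ≈ 0.2387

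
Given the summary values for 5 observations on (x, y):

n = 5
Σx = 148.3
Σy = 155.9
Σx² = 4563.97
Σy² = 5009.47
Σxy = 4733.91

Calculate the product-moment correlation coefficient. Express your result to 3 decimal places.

0.701

r = (nΣxy − ΣxΣy) / √[(nΣx² − (Σx)²)(nΣy² − (Σy)²)]
Numerator: 5×4733.91 − 148.3×155.9 = 549.58
Denominator: √[(22819.85 − 21992.89)(25047.35 − 24304.81)] = √[826.96 × 742.54] = 783.6140
r = 549.58 / 783.6140 ≈ 0.701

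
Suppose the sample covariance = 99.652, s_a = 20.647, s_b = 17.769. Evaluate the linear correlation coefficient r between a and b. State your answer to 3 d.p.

0.272

r = Cov(a,b) / (s_a · s_b) = 99.652 / (20.647 × 17.769)
  = 99.652 / 366.8765 ≈ 0.272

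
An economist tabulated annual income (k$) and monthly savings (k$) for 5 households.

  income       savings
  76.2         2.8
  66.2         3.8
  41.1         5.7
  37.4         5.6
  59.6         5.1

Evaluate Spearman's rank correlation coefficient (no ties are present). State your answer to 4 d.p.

-0.9000

Rank income: 5, 4, 2, 1, 3
Rank savings: 1, 2, 5, 4, 3
d = rank(income) − rank(savings): 4, 2, -3, -3, 0; Σd² = 38
ρ = 1 − 6Σd² / [n(n²−1)] = 1 − 6×38 / (5×24) = 1 − 228/120 ≈ -0.9000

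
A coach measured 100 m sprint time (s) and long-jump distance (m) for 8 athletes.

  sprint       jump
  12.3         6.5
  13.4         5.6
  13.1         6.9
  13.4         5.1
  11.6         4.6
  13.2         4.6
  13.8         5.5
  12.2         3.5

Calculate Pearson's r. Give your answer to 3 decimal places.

0.310

n = 8, Σx = 103, Σy = 42.3, Σx² = 1330.1, Σy² = 232.05, Σxy = 546.4
nΣxy − ΣxΣy = 4371.2 − 4356.9 = 14.3
nΣx² − (Σx)² = 10640.8 − 10609 = 31.8; nΣy² − (Σy)² = 1856.4 − 1789.29 = 67.11
r = 14.3 / √(31.8 × 67.11) = 14.3 / 46.1963 ≈ 0.310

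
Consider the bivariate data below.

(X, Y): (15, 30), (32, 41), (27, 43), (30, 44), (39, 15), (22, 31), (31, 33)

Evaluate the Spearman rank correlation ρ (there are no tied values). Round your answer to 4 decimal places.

Rank X: 1, 6, 3, 4, 7, 2, 5
Rank Y: 2, 5, 6, 7, 1, 3, 4
d = rank(X) − rank(Y): -1, 1, -3, -3, 6, -1, 1; Σd² = 58
ρ = 1 − 6Σd² / [n(n²−1)] = 1 − 6×58 / (7×48) = 1 − 348/336 ≈ -0.0357

-0.0357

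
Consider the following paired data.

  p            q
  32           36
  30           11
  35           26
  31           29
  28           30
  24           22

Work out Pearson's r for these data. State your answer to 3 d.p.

0.244

n = 6, Σp = 180, Σq = 154, Σp² = 5470, Σq² = 4318, Σpq = 4659
nΣpq − ΣpΣq = 27954 − 27720 = 234
nΣp² − (Σp)² = 32820 − 32400 = 420; nΣq² − (Σq)² = 25908 − 23716 = 2192
r = 234 / √(420 × 2192) = 234 / 959.4999 ≈ 0.244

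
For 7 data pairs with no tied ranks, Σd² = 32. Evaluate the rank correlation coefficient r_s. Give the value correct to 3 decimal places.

ρ = 1 − 6Σd² / [n(n²−1)] = 1 − 6×32 / (7×48)
  = 1 − 192/336 = 1 − 0.5714 ≈ 0.429

0.429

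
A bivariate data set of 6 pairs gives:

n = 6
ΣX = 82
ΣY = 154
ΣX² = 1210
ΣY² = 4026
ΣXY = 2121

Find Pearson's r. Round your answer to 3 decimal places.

r = (nΣXY − ΣXΣY) / √[(nΣX² − (ΣX)²)(nΣY² − (ΣY)²)]
Numerator: 6×2121 − 82×154 = 98
Denominator: √[(7260 − 6724)(24156 − 23716)] = √[536 × 440] = 485.6336
r = 98 / 485.6336 ≈ 0.202

0.202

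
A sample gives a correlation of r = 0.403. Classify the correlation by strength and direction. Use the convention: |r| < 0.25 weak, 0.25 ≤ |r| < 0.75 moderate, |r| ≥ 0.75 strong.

moderate positive

r = 0.403 > 0 so the relationship is positive.
|r| = 0.403, which falls in the moderate range.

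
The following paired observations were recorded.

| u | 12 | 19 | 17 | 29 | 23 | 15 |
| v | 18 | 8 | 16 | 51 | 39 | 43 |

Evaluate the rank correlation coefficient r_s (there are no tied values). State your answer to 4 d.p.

Rank u: 1, 4, 3, 6, 5, 2
Rank v: 3, 1, 2, 6, 4, 5
d = rank(u) − rank(v): -2, 3, 1, 0, 1, -3; Σd² = 24
ρ = 1 − 6Σd² / [n(n²−1)] = 1 − 6×24 / (6×35) = 1 − 144/210 ≈ 0.3143

0.3143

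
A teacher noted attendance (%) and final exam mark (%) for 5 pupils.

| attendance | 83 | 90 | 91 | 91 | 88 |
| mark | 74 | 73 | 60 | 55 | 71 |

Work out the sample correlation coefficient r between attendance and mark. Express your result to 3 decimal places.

n = 5, Σx = 443, Σy = 333, Σx² = 39295, Σy² = 22471, Σxy = 29425
nΣxy − ΣxΣy = 147125 − 147519 = -394
nΣx² − (Σx)² = 196475 − 196249 = 226; nΣy² − (Σy)² = 112355 − 110889 = 1466
r = -394 / √(226 × 1466) = -394 / 575.6006 ≈ -0.685

-0.685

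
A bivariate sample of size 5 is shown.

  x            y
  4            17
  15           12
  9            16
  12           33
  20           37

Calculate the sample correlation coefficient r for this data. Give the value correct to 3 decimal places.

0.547

n = 5, Σx = 60, Σy = 115, Σx² = 866, Σy² = 3147, Σxy = 1528
nΣxy − ΣxΣy = 7640 − 6900 = 740
nΣx² − (Σx)² = 4330 − 3600 = 730; nΣy² − (Σy)² = 15735 − 13225 = 2510
r = 740 / √(730 × 2510) = 740 / 1353.6248 ≈ 0.547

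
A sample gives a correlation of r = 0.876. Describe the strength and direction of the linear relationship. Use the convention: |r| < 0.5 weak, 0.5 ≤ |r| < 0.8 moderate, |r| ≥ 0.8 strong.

r = 0.876 > 0 so the relationship is positive.
|r| = 0.876, which falls in the strong range.

strong positive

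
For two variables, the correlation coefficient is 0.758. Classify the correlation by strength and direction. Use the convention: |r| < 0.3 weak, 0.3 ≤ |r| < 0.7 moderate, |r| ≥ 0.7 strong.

strong positive

r = 0.758 > 0 so the relationship is positive.
|r| = 0.758, which falls in the strong range.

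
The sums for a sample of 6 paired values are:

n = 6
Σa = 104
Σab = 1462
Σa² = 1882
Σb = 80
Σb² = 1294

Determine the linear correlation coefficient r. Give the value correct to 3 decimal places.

r = (nΣab − ΣaΣb) / √[(nΣa² − (Σa)²)(nΣb² − (Σb)²)]
Numerator: 6×1462 − 104×80 = 452
Denominator: √[(11292 − 10816)(7764 − 6400)] = √[476 × 1364] = 805.7692
r = 452 / 805.7692 ≈ 0.561

0.561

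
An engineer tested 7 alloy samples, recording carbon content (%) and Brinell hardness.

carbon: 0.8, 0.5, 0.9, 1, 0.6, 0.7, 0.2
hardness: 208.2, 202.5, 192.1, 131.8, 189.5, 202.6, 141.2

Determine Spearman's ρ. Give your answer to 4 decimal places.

Rank carbon: 5, 2, 6, 7, 3, 4, 1
Rank hardness: 7, 5, 4, 1, 3, 6, 2
d = rank(carbon) − rank(hardness): -2, -3, 2, 6, 0, -2, -1; Σd² = 58
ρ = 1 − 6Σd² / [n(n²−1)] = 1 − 6×58 / (7×48) = 1 − 348/336 ≈ -0.0357

-0.0357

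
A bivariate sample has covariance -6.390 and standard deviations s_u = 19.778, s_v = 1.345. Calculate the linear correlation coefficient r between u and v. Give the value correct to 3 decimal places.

-0.240

r = Cov(u,v) / (s_u · s_v) = -6.390 / (19.778 × 1.345)
  = -6.390 / 26.6014 ≈ -0.240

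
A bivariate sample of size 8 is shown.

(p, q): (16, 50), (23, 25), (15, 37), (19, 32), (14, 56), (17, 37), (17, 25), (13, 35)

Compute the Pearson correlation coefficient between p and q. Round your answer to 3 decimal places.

n = 8, Σp = 134, Σq = 297, Σp² = 2314, Σq² = 11873, Σpq = 4831
nΣpq − ΣpΣq = 38648 − 39798 = -1150
nΣp² − (Σp)² = 18512 − 17956 = 556; nΣq² − (Σq)² = 94984 − 88209 = 6775
r = -1150 / √(556 × 6775) = -1150 / 1940.8503 ≈ -0.593

-0.593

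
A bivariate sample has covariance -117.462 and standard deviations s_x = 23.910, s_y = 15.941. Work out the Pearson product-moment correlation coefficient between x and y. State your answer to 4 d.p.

r = Cov(x,y) / (s_x · s_y) = -117.462 / (23.910 × 15.941)
  = -117.462 / 381.1493 ≈ -0.3082

-0.3082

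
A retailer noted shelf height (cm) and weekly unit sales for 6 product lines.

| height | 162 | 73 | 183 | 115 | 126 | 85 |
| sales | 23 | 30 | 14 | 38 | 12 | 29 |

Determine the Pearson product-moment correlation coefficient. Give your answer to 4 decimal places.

n = 6, Σx = 744, Σy = 146, Σx² = 101388, Σy² = 4054, Σxy = 16825
nΣxy − ΣxΣy = 100950 − 108624 = -7674
nΣx² − (Σx)² = 608328 − 553536 = 54792; nΣy² − (Σy)² = 24324 − 21316 = 3008
r = -7674 / √(54792 × 3008) = -7674 / 12838.0036 ≈ -0.5978

-0.5978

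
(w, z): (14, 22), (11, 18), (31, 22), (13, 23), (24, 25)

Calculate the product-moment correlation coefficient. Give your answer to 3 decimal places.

n = 5, Σw = 93, Σz = 110, Σw² = 2023, Σz² = 2446, Σwz = 2087
nΣwz − ΣwΣz = 10435 − 10230 = 205
nΣw² − (Σw)² = 10115 − 8649 = 1466; nΣz² − (Σz)² = 12230 − 12100 = 130
r = 205 / √(1466 × 130) = 205 / 436.5547 ≈ 0.470

0.470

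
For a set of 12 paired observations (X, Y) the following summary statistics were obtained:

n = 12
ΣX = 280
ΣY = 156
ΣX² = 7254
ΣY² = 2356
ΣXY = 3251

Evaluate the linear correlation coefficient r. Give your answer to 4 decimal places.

-0.8001

r = (nΣXY − ΣXΣY) / √[(nΣX² − (ΣX)²)(nΣY² − (ΣY)²)]
Numerator: 12×3251 − 280×156 = -4668
Denominator: √[(87048 − 78400)(28272 − 24336)] = √[8648 × 3936] = 5834.2547
r = -4668 / 5834.2547 ≈ -0.8001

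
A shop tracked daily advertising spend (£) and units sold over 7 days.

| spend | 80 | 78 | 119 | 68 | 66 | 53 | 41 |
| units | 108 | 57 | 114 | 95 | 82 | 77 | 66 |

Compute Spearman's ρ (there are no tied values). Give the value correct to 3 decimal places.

Rank spend: 6, 5, 7, 4, 3, 2, 1
Rank units: 6, 1, 7, 5, 4, 3, 2
d = rank(spend) − rank(units): 0, 4, 0, -1, -1, -1, -1; Σd² = 20
ρ = 1 − 6Σd² / [n(n²−1)] = 1 − 6×20 / (7×48) = 1 − 120/336 ≈ 0.643

0.643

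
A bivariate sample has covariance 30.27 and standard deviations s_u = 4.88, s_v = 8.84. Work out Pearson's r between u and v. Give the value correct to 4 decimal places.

r = Cov(u,v) / (s_u · s_v) = 30.27 / (4.88 × 8.84)
  = 30.27 / 43.1392 ≈ 0.7017

0.7017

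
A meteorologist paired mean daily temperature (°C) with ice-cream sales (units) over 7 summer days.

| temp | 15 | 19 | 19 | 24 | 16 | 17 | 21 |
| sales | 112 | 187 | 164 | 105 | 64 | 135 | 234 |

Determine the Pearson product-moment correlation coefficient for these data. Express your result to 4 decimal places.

n = 7, Σx = 131, Σy = 1001, Σx² = 2509, Σy² = 162511, Σxy = 19102
nΣxy − ΣxΣy = 133714 − 131131 = 2583
nΣx² − (Σx)² = 17563 − 17161 = 402; nΣy² − (Σy)² = 1137577 − 1002001 = 135576
r = 2583 / √(402 × 135576) = 2583 / 7382.5166 ≈ 0.3499

0.3499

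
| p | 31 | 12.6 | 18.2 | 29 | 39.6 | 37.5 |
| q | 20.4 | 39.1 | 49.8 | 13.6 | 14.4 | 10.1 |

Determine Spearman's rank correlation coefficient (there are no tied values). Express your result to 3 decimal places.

Rank p: 4, 1, 2, 3, 6, 5
Rank q: 4, 5, 6, 2, 3, 1
d = rank(p) − rank(q): 0, -4, -4, 1, 3, 4; Σd² = 58
ρ = 1 − 6Σd² / [n(n²−1)] = 1 − 6×58 / (6×35) = 1 − 348/210 ≈ -0.657

-0.657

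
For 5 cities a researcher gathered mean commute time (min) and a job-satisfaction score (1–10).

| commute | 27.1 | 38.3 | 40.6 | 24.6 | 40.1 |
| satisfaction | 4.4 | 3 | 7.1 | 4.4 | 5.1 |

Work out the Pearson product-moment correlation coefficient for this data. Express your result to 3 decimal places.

0.344

n = 5, Σx = 170.7, Σy = 24, Σx² = 6062.83, Σy² = 124.14, Σxy = 835.15
nΣxy − ΣxΣy = 4175.75 − 4096.8 = 78.95
nΣx² − (Σx)² = 30314.15 − 29138.49 = 1175.66; nΣy² − (Σy)² = 620.7 − 576 = 44.7
r = 78.95 / √(1175.66 × 44.7) = 78.95 / 229.2422 ≈ 0.344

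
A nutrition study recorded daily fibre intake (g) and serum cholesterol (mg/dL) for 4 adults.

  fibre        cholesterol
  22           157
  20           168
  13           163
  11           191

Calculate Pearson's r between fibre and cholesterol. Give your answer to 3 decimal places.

n = 4, Σx = 66, Σy = 679, Σx² = 1174, Σy² = 115923, Σxy = 11034
nΣxy − ΣxΣy = 44136 − 44814 = -678
nΣx² − (Σx)² = 4696 − 4356 = 340; nΣy² − (Σy)² = 463692 − 461041 = 2651
r = -678 / √(340 × 2651) = -678 / 949.3893 ≈ -0.714

-0.714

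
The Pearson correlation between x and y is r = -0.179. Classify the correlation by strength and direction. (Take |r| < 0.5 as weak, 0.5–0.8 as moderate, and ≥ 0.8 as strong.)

r = -0.179 < 0 so the relationship is negative.
|r| = 0.179, which falls in the weak range.

weak negative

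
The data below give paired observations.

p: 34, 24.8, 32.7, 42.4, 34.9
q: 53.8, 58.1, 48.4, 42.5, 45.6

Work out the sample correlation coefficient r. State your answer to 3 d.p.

-0.887

n = 5, Σp = 168.8, Σq = 248.4, Σp² = 5856.1, Σq² = 12498.22, Σpq = 8246.2
nΣpq − ΣpΣq = 41231 − 41929.92 = -698.92
nΣp² − (Σp)² = 29280.5 − 28493.44 = 787.06; nΣq² − (Σq)² = 62491.1 − 61702.56 = 788.54
r = -698.92 / √(787.06 × 788.54) = -698.92 / 787.7997 ≈ -0.887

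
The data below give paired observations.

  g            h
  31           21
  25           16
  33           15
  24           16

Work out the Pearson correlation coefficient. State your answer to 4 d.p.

n = 4, Σg = 113, Σh = 68, Σg² = 3251, Σh² = 1178, Σgh = 1930
nΣgh − ΣgΣh = 7720 − 7684 = 36
nΣg² − (Σg)² = 13004 − 12769 = 235; nΣh² − (Σh)² = 4712 − 4624 = 88
r = 36 / √(235 × 88) = 36 / 143.8054 ≈ 0.2503

0.2503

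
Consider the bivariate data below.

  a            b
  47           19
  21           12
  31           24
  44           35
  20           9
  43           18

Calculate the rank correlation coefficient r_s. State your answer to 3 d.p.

Rank a: 6, 2, 3, 5, 1, 4
Rank b: 4, 2, 5, 6, 1, 3
d = rank(a) − rank(b): 2, 0, -2, -1, 0, 1; Σd² = 10
ρ = 1 − 6Σd² / [n(n²−1)] = 1 − 6×10 / (6×35) = 1 − 60/210 ≈ 0.714

0.714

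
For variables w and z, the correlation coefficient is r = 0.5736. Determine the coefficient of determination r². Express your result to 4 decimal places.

0.3290

r² = (0.5736)² = 0.3290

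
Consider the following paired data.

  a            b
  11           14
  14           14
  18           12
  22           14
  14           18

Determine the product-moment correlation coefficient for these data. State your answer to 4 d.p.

-0.3103

n = 5, Σa = 79, Σb = 72, Σa² = 1321, Σb² = 1056, Σab = 1126
nΣab − ΣaΣb = 5630 − 5688 = -58
nΣa² − (Σa)² = 6605 − 6241 = 364; nΣb² − (Σb)² = 5280 − 5184 = 96
r = -58 / √(364 × 96) = -58 / 186.9331 ≈ -0.3103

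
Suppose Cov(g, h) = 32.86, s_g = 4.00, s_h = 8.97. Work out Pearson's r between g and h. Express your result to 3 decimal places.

r = Cov(g,h) / (s_g · s_h) = 32.86 / (4.00 × 8.97)
  = 32.86 / 35.8800 ≈ 0.916

0.916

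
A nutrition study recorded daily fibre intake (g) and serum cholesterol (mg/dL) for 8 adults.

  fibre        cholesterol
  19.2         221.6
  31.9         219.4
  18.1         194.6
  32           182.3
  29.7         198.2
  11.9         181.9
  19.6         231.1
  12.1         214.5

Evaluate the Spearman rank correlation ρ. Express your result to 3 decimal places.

Rank fibre: 4, 7, 3, 8, 6, 1, 5, 2
Rank cholesterol: 7, 6, 3, 2, 4, 1, 8, 5
d = rank(fibre) − rank(cholesterol): -3, 1, 0, 6, 2, 0, -3, -3; Σd² = 68
ρ = 1 − 6Σd² / [n(n²−1)] = 1 − 6×68 / (8×63) = 1 − 408/504 ≈ 0.190

0.190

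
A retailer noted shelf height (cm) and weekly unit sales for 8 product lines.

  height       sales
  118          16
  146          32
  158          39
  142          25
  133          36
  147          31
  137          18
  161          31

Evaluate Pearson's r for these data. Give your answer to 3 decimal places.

n = 8, Σx = 1142, Σy = 228, Σx² = 164356, Σy² = 6968, Σxy = 33074
nΣxy − ΣxΣy = 264592 − 260376 = 4216
nΣx² − (Σx)² = 1314848 − 1304164 = 10684; nΣy² − (Σy)² = 55744 − 51984 = 3760
r = 4216 / √(10684 × 3760) = 4216 / 6338.1259 ≈ 0.665

0.665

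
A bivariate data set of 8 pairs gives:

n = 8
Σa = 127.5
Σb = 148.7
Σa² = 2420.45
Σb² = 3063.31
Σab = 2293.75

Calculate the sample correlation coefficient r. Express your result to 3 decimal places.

r = (nΣab − ΣaΣb) / √[(nΣa² − (Σa)²)(nΣb² − (Σb)²)]
Numerator: 8×2293.75 − 127.5×148.7 = -609.25
Denominator: √[(19363.6 − 16256.25)(24506.48 − 22111.69)] = √[3107.35 × 2394.79] = 2727.9023
r = -609.25 / 2727.9023 ≈ -0.223

-0.223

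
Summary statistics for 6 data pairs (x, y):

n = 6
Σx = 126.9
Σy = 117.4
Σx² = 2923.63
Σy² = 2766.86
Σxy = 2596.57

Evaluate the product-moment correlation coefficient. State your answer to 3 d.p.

r = (nΣxy − ΣxΣy) / √[(nΣx² − (Σx)²)(nΣy² − (Σy)²)]
Numerator: 6×2596.57 − 126.9×117.4 = 681.36
Denominator: √[(17541.78 − 16103.61)(16601.16 − 13782.76)] = √[1438.17 × 2818.4] = 2013.2904
r = 681.36 / 2013.2904 ≈ 0.338

0.338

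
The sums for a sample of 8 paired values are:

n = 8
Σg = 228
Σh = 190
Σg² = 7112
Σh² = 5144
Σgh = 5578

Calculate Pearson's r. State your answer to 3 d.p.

r = (nΣgh − ΣgΣh) / √[(nΣg² − (Σg)²)(nΣh² − (Σh)²)]
Numerator: 8×5578 − 228×190 = 1304
Denominator: √[(56896 − 51984)(41152 − 36100)] = √[4912 × 5052] = 4981.5082
r = 1304 / 4981.5082 ≈ 0.262

0.262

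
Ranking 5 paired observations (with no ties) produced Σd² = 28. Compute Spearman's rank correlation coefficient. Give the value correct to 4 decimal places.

-0.4000

ρ = 1 − 6Σd² / [n(n²−1)] = 1 − 6×28 / (5×24)
  = 1 − 168/120 = 1 − 1.40000 ≈ -0.4000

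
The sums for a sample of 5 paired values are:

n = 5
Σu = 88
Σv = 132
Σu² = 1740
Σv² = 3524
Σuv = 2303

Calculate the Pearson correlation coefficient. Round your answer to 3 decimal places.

-0.233

r = (nΣuv − ΣuΣv) / √[(nΣu² − (Σu)²)(nΣv² − (Σv)²)]
Numerator: 5×2303 − 88×132 = -101
Denominator: √[(8700 − 7744)(17620 − 17424)] = √[956 × 196] = 432.8695
r = -101 / 432.8695 ≈ -0.233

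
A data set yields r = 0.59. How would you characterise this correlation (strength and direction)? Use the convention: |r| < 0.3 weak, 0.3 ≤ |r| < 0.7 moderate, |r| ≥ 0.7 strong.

r = 0.59 > 0 so the relationship is positive.
|r| = 0.59, which falls in the moderate range.

moderate positive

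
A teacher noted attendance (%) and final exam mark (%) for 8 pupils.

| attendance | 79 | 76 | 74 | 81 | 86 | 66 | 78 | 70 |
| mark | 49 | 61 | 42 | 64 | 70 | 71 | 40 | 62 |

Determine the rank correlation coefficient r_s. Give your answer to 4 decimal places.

-0.0238

Rank attendance: 6, 4, 3, 7, 8, 1, 5, 2
Rank mark: 3, 4, 2, 6, 7, 8, 1, 5
d = rank(attendance) − rank(mark): 3, 0, 1, 1, 1, -7, 4, -3; Σd² = 86
ρ = 1 − 6Σd² / [n(n²−1)] = 1 − 6×86 / (8×63) = 1 − 516/504 ≈ -0.0238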